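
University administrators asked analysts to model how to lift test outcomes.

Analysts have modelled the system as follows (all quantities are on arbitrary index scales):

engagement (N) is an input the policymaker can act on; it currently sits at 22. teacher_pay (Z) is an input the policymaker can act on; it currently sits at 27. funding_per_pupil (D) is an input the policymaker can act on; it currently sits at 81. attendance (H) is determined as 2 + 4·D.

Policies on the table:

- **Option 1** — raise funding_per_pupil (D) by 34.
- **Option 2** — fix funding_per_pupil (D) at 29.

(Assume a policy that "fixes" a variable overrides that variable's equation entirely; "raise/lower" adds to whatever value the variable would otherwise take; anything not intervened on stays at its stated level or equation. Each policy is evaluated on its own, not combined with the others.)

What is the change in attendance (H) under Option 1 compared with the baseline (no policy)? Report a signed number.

136

Baseline:
  D = 81
  H = 2 + 4·81 = 326
Option 1 (D + 34):
  D = 81 + 34 = 115
  H = 2 + 4·115 = 462
Change in H: 462 − 326 = 136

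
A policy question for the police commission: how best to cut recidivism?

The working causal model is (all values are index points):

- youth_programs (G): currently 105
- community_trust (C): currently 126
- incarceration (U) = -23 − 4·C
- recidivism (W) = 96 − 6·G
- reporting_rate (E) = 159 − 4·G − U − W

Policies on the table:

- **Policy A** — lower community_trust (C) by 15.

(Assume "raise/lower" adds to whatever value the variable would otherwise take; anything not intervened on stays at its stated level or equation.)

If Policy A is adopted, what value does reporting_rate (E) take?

740

Policy A (C − 15):
  G = 105
  C = 126 − 15 = 111
  U = -23 − 4·111 = -467
  W = 96 − 6·105 = -534
  E = 159 − 4·105 − (-467) − (-534) = 740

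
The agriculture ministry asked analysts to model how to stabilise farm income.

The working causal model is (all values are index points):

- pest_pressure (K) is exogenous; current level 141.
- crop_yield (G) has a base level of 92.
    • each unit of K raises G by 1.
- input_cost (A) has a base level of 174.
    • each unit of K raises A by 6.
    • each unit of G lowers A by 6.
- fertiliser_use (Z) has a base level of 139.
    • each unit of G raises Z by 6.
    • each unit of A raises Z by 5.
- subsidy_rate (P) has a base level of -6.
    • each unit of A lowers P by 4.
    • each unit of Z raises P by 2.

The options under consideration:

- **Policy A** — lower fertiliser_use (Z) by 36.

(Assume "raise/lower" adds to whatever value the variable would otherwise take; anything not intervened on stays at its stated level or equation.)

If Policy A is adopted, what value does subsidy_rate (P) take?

728

Policy A (Z − 36):
  K = 141
  G = 92 + 141 = 233
  A = 174 + 6·141 − 6·233 = -378
  Z = 139 + 6·233 + 5·(-378) (−36 from intervention) = -389
  P = -6 − 4·(-378) + 2·(-389) = 728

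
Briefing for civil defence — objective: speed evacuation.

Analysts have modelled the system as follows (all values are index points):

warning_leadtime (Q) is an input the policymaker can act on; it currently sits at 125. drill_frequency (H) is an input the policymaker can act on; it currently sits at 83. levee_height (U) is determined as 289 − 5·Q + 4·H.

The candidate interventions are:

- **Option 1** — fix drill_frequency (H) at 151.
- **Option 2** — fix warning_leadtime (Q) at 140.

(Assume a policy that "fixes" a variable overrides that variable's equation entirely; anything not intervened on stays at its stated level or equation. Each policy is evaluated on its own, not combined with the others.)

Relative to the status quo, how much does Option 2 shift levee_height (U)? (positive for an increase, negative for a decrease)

-75

Baseline:
  Q = 125
  H = 83
  U = 289 − 5·125 + 4·83 = -4
Option 2 (Q := 140):
  Q = 140
  H = 83
  U = 289 − 5·140 + 4·83 = -79
Change in U: -79 − (-4) = -75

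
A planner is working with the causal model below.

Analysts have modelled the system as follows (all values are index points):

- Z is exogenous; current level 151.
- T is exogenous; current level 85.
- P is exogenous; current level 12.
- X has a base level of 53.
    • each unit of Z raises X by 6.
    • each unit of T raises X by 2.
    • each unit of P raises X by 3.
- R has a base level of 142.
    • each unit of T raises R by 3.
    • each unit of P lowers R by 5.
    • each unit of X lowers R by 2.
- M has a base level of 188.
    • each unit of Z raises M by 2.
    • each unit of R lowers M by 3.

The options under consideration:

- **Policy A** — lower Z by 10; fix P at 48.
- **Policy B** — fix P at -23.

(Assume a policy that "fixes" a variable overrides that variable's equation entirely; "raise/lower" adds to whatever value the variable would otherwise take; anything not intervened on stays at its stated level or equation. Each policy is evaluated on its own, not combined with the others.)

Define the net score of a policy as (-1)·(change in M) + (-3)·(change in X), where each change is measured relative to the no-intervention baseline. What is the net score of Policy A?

-952

Baseline:
  Z = 151
  T = 85
  P = 12
  X = 53 + 6·151 + 2·85 + 3·12 = 1165
  R = 142 + 3·85 − 5·12 − 2·1165 = -1993
  M = 188 + 2·151 − 3·(-1993) = 6469
Policy A (Z − 10, P := 48):
  Z = 151 − 10 = 141
  T = 85
  P = 48
  X = 53 + 6·141 + 2·85 + 3·48 = 1213
  R = 142 + 3·85 − 5·48 − 2·1213 = -2269
  M = 188 + 2·141 − 3·(-2269) = 7277
ΔM = 7277 − 6469 = 808; ΔX = 1213 − 1165 = 48
Score = (-1)·808 + (-3)·48 = -952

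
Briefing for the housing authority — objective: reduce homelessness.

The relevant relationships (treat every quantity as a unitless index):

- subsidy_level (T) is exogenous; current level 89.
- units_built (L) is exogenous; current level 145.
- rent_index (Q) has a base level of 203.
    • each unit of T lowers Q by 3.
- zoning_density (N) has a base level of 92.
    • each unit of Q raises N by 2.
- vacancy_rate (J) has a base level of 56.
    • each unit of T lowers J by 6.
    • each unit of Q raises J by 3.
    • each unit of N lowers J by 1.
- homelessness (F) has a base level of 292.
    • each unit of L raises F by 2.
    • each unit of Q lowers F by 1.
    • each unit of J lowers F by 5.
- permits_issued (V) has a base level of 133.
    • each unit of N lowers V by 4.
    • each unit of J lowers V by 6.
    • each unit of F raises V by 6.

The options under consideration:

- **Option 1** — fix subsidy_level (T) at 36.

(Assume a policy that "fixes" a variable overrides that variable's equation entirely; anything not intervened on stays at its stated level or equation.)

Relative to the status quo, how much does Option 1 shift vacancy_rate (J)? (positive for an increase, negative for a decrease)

Baseline:
  T = 89
  Q = 203 − 3·89 = -64
  N = 92 + 2·(-64) = -36
  J = 56 − 6·89 + 3·(-64) − (-36) = -634
Option 1 (T := 36):
  T = 36
  Q = 203 − 3·36 = 95
  N = 92 + 2·95 = 282
  J = 56 − 6·36 + 3·95 − 282 = -157
Change in J: -157 − (-634) = 477

477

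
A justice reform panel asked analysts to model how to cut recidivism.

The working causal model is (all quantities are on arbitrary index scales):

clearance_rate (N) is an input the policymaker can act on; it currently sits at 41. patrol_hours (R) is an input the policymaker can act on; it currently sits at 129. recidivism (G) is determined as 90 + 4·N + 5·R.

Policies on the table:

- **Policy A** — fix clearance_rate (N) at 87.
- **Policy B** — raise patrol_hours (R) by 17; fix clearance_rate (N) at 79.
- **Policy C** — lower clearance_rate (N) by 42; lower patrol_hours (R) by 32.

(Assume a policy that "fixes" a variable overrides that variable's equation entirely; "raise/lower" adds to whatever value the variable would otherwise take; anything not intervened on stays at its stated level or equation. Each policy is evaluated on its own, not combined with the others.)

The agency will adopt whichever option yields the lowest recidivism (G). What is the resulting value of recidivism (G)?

Policy A (N := 87):
  N = 87
  R = 129
  G = 90 + 4·87 + 5·129 = 1083
Policy B (R + 17, N := 79):
  N = 79
  R = 129 + 17 = 146
  G = 90 + 4·79 + 5·146 = 1136
Policy C (N − 42, R − 32):
  N = 41 − 42 = -1
  R = 129 − 32 = 97
  G = 90 + 4·(-1) + 5·97 = 571
Comparing — Policy A: G=1083, Policy B: G=1136, Policy C: G=571. Lowest is 571 (Policy C).

571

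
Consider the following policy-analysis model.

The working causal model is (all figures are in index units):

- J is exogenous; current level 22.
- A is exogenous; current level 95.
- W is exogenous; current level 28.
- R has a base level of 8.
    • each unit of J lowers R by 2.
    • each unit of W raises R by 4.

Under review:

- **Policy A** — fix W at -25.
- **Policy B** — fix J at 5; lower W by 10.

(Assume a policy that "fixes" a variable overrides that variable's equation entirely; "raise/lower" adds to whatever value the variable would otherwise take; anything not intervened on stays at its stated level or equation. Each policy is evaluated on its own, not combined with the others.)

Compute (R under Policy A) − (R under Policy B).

Policy A (W := -25):
  J = 22
  W = -25
  R = 8 − 2·22 + 4·(-25) = -136
Policy B (J := 5, W − 10):
  J = 5
  W = 28 − 10 = 18
  R = 8 − 2·5 + 4·18 = 70
R: -136 − 70 = -206

-206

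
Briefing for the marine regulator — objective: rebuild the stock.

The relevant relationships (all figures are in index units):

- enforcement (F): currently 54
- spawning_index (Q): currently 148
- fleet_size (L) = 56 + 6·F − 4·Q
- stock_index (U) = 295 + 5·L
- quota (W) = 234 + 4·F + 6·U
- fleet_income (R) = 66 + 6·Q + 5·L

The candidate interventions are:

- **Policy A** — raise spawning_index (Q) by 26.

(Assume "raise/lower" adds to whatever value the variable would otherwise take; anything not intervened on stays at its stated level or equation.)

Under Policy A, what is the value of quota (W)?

Policy A (Q + 26):
  F = 54
  Q = 148 + 26 = 174
  L = 56 + 6·54 − 4·174 = -316
  U = 295 + 5·(-316) = -1285
  W = 234 + 4·54 + 6·(-1285) = -7260

-7260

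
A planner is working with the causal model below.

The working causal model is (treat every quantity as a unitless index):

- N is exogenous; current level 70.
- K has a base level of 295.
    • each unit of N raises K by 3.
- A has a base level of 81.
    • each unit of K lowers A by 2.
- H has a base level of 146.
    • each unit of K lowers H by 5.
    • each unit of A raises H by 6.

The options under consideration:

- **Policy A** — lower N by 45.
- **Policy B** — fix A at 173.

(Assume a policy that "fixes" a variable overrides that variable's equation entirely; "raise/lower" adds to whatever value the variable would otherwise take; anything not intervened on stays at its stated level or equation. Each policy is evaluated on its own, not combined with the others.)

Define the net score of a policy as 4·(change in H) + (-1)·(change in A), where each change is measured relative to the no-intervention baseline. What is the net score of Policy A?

8910

Baseline:
  N = 70
  K = 295 + 3·70 = 505
  A = 81 − 2·505 = -929
  H = 146 − 5·505 + 6·(-929) = -7953
Policy A (N − 45):
  N = 70 − 45 = 25
  K = 295 + 3·25 = 370
  A = 81 − 2·370 = -659
  H = 146 − 5·370 + 6·(-659) = -5658
ΔH = -5658 − (-7953) = 2295; ΔA = -659 − (-929) = 270
Score = 4·2295 + (-1)·270 = 8910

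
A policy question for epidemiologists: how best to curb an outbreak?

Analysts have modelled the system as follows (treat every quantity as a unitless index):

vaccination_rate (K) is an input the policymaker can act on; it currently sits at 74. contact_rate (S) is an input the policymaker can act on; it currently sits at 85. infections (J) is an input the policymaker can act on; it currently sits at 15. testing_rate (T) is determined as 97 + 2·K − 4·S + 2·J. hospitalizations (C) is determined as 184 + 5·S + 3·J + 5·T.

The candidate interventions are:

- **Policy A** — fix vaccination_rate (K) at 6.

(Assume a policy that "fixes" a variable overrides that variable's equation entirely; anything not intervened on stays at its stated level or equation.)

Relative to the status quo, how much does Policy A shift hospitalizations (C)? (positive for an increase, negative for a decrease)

Baseline:
  K = 74
  S = 85
  J = 15
  T = 97 + 2·74 − 4·85 + 2·15 = -65
  C = 184 + 5·85 + 3·15 + 5·(-65) = 329
Policy A (K := 6):
  K = 6
  S = 85
  J = 15
  T = 97 + 2·6 − 4·85 + 2·15 = -201
  C = 184 + 5·85 + 3·15 + 5·(-201) = -351
Change in C: -351 − 329 = -680

-680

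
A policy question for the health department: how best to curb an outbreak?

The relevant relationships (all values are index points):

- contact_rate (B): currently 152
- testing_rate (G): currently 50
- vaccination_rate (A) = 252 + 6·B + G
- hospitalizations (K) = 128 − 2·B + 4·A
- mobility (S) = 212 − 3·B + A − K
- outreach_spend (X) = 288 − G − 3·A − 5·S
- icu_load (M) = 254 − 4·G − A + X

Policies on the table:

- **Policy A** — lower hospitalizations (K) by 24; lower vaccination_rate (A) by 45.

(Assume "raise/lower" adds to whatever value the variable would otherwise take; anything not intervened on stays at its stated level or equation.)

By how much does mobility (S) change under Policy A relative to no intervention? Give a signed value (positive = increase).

159

Baseline:
  B = 152
  G = 50
  A = 252 + 6·152 + 50 = 1214
  K = 128 − 2·152 + 4·1214 = 4680
  S = 212 − 3·152 + 1214 − 4680 = -3710
Policy A (K − 24, A − 45):
  B = 152
  G = 50
  A = 252 + 6·152 + 50 (−45 from intervention) = 1169
  K = 128 − 2·152 + 4·1169 (−24 from intervention) = 4476
  S = 212 − 3·152 + 1169 − 4476 = -3551
Change in S: -3551 − (-3710) = 159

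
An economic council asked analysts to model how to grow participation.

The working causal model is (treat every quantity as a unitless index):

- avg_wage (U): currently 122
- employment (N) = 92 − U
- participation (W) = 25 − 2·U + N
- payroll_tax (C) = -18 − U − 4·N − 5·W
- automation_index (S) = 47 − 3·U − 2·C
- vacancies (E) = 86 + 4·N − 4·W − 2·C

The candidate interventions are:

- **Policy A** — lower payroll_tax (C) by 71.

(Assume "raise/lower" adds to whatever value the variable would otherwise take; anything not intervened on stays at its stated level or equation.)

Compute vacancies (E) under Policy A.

-1346

Policy A (C − 71):
  U = 122
  N = 92 − 122 = -30
  W = 25 − 2·122 + (-30) = -249
  C = -18 − 122 − 4·(-30) − 5·(-249) (−71 from intervention) = 1154
  E = 86 + 4·(-30) − 4·(-249) − 2·1154 = -1346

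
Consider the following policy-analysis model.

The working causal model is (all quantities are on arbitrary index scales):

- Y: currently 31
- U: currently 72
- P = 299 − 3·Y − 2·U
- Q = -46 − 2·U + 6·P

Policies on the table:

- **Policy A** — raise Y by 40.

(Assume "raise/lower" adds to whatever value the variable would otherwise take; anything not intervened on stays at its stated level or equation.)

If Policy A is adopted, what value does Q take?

-538

Policy A (Y + 40):
  Y = 31 + 40 = 71
  U = 72
  P = 299 − 3·71 − 2·72 = -58
  Q = -46 − 2·72 + 6·(-58) = -538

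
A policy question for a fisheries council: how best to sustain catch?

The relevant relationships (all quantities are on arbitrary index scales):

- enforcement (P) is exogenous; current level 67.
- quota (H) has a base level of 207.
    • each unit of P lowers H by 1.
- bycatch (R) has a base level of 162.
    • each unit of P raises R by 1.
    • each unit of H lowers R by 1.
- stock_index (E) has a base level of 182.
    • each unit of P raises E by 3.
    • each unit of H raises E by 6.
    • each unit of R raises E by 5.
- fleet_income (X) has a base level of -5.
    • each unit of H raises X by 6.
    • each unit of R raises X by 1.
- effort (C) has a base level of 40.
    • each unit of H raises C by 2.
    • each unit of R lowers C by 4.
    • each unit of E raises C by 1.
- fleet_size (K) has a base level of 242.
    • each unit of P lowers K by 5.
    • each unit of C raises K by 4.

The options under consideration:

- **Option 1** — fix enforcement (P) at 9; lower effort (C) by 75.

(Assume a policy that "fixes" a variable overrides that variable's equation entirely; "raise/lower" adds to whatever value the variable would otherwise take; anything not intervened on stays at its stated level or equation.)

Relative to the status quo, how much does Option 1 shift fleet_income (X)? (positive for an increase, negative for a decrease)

232

Baseline:
  P = 67
  H = 207 − 67 = 140
  R = 162 + 67 − 140 = 89
  X = -5 + 6·140 + 89 = 924
Option 1 (P := 9, C − 75):
  P = 9
  H = 207 − 9 = 198
  R = 162 + 9 − 198 = -27
  X = -5 + 6·198 + (-27) = 1156
Change in X: 1156 − 924 = 232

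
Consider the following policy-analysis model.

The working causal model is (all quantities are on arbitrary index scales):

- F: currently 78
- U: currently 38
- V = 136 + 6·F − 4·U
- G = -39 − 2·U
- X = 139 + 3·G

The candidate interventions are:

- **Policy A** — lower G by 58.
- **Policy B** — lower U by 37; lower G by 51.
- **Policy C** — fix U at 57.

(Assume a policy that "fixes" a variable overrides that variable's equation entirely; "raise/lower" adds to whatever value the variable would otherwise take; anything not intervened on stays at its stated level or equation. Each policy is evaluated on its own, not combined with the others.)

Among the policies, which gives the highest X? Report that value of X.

-137

Policy A (G − 58):
  U = 38
  G = -39 − 2·38 (−58 from intervention) = -173
  X = 139 + 3·(-173) = -380
Policy B (U − 37, G − 51):
  U = 38 − 37 = 1
  G = -39 − 2·1 (−51 from intervention) = -92
  X = 139 + 3·(-92) = -137
Policy C (U := 57):
  U = 57
  G = -39 − 2·57 = -153
  X = 139 + 3·(-153) = -320
Comparing — Policy A: X=-380, Policy B: X=-137, Policy C: X=-320. Highest is -137 (Policy B).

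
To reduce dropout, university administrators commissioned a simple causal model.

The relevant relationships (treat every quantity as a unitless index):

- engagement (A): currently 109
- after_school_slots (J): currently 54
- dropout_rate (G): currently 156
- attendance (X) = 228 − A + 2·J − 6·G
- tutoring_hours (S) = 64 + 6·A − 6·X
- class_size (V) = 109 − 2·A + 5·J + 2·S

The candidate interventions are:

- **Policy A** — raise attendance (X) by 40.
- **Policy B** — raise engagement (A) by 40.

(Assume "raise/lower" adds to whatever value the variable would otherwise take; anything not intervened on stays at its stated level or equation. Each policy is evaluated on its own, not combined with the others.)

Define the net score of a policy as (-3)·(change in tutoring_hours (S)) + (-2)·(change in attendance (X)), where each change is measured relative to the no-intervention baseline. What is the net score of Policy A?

Baseline:
  A = 109
  J = 54
  G = 156
  X = 228 − 109 + 2·54 − 6·156 = -709
  S = 64 + 6·109 − 6·(-709) = 4972
Policy A (X + 40):
  A = 109
  J = 54
  G = 156
  X = 228 − 109 + 2·54 − 6·156 (+40 from intervention) = -669
  S = 64 + 6·109 − 6·(-669) = 4732
ΔS = 4732 − 4972 = -240; ΔX = -669 − (-709) = 40
Score = (-3)·(-240) + (-2)·40 = 640

640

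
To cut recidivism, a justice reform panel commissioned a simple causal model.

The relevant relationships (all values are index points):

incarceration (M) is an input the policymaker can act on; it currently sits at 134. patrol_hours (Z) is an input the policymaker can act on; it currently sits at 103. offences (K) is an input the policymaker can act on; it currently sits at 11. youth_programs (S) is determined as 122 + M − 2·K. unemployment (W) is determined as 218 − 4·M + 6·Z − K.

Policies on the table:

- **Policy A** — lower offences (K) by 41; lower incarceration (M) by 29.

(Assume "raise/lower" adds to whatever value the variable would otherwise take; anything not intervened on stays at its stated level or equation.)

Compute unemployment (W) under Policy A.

Policy A (K − 41, M − 29):
  M = 134 − 29 = 105
  Z = 103
  K = 11 − 41 = -30
  W = 218 − 4·105 + 6·103 − (-30) = 446

446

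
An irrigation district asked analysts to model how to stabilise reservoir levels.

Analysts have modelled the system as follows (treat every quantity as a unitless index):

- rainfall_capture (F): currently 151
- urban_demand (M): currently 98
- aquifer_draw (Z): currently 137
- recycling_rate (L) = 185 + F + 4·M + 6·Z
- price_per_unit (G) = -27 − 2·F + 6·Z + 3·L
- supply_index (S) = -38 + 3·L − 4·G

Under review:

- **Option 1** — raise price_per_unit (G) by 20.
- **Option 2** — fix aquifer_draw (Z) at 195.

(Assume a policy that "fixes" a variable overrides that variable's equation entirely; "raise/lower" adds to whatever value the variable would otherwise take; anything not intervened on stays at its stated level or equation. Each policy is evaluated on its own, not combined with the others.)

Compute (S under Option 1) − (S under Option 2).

Option 1 (G + 20):
  F = 151
  M = 98
  Z = 137
  L = 185 + 151 + 4·98 + 6·137 = 1550
  G = -27 − 2·151 + 6·137 + 3·1550 (+20 from intervention) = 5163
  S = -38 + 3·1550 − 4·5163 = -16040
Option 2 (Z := 195):
  F = 151
  M = 98
  Z = 195
  L = 185 + 151 + 4·98 + 6·195 = 1898
  G = -27 − 2·151 + 6·195 + 3·1898 = 6535
  S = -38 + 3·1898 − 4·6535 = -20484
S: -16040 − (-20484) = 4444

4444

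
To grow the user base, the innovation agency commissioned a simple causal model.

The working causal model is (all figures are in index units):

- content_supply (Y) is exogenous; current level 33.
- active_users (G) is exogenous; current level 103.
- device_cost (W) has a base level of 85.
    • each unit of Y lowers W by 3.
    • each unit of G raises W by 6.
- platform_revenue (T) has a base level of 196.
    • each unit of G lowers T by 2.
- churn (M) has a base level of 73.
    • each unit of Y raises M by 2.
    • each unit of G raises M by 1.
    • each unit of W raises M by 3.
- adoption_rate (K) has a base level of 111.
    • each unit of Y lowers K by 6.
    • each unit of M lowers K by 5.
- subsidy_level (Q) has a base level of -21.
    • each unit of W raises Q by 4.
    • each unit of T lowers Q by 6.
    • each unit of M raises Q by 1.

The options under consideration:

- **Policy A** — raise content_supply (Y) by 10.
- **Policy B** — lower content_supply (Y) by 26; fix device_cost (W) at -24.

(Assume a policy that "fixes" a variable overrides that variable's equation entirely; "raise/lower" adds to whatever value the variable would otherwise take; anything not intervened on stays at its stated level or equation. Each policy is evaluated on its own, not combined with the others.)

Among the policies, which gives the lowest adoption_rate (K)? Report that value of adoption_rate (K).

Policy A (Y + 10):
  Y = 33 + 10 = 43
  G = 103
  W = 85 − 3·43 + 6·103 = 574
  M = 73 + 2·43 + 103 + 3·574 = 1984
  K = 111 − 6·43 − 5·1984 = -10067
Policy B (Y − 26, W := -24):
  Y = 33 − 26 = 7
  G = 103
  W = -24
  M = 73 + 2·7 + 103 + 3·(-24) = 118
  K = 111 − 6·7 − 5·118 = -521
Comparing — Policy A: K=-10067, Policy B: K=-521. Lowest is -10067 (Policy A).

-10067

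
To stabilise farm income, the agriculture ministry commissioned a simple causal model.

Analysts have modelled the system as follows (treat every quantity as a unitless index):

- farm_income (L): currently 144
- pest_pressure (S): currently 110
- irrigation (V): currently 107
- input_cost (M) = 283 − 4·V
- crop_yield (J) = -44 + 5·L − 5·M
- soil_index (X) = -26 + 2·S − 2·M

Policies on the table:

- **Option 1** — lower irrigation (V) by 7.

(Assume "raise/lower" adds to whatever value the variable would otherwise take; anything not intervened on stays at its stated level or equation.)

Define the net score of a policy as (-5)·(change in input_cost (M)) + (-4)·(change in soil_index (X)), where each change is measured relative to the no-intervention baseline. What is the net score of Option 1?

84

Baseline:
  S = 110
  V = 107
  M = 283 − 4·107 = -145
  X = -26 + 2·110 − 2·(-145) = 484
Option 1 (V − 7):
  S = 110
  V = 107 − 7 = 100
  M = 283 − 4·100 = -117
  X = -26 + 2·110 − 2·(-117) = 428
ΔM = -117 − (-145) = 28; ΔX = 428 − 484 = -56
Score = (-5)·28 + (-4)·(-56) = 84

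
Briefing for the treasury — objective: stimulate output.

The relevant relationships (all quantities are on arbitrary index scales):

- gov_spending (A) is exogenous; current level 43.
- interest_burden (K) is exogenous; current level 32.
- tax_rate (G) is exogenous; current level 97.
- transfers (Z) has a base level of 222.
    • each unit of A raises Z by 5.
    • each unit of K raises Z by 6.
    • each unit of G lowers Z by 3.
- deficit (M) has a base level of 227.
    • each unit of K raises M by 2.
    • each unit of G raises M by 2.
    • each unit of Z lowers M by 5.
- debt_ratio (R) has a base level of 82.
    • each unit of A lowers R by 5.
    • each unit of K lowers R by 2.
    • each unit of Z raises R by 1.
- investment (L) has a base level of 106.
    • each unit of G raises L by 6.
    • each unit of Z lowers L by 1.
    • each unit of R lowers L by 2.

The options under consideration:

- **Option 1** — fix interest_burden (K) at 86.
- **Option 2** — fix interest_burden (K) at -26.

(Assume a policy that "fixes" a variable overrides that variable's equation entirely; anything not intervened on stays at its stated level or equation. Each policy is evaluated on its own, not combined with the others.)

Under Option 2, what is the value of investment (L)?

Option 2 (K := -26):
  A = 43
  K = -26
  G = 97
  Z = 222 + 5·43 + 6·(-26) − 3·97 = -10
  R = 82 − 5·43 − 2·(-26) + (-10) = -91
  L = 106 + 6·97 − (-10) − 2·(-91) = 880

880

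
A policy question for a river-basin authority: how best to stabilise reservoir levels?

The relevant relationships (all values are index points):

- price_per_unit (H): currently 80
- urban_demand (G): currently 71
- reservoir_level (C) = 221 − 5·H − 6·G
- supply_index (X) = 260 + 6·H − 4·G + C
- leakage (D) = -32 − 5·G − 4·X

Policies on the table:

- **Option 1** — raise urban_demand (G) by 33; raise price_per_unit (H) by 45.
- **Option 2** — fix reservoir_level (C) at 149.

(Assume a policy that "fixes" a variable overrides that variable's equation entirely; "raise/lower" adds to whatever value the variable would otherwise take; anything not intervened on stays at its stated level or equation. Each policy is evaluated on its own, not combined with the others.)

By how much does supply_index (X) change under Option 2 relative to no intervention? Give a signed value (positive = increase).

754

Baseline:
  H = 80
  G = 71
  C = 221 − 5·80 − 6·71 = -605
  X = 260 + 6·80 − 4·71 + (-605) = -149
Option 2 (C := 149):
  H = 80
  G = 71
  C = 149
  X = 260 + 6·80 − 4·71 + 149 = 605
Change in X: 605 − (-149) = 754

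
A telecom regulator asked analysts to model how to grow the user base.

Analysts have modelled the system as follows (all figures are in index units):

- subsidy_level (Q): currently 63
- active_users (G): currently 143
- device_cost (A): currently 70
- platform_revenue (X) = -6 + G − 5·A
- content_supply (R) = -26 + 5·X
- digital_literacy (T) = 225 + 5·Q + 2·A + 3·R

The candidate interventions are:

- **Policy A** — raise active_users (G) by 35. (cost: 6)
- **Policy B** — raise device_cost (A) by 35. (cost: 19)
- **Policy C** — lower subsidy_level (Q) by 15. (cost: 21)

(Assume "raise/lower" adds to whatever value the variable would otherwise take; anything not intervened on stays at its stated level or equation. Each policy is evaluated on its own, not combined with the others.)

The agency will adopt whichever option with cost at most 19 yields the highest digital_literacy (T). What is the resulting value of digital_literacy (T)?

Policy A (G + 35):
  Q = 63
  G = 143 + 35 = 178
  A = 70
  X = -6 + 178 − 5·70 = -178
  R = -26 + 5·(-178) = -916
  T = 225 + 5·63 + 2·70 + 3·(-916) = -2068
Policy B (A + 35):
  Q = 63
  G = 143
  A = 70 + 35 = 105
  X = -6 + 143 − 5·105 = -388
  R = -26 + 5·(-388) = -1966
  T = 225 + 5·63 + 2·105 + 3·(-1966) = -5148
Comparing — Policy A: T=-2068, Policy B: T=-5148. Highest is -2068 (Policy A).

-2068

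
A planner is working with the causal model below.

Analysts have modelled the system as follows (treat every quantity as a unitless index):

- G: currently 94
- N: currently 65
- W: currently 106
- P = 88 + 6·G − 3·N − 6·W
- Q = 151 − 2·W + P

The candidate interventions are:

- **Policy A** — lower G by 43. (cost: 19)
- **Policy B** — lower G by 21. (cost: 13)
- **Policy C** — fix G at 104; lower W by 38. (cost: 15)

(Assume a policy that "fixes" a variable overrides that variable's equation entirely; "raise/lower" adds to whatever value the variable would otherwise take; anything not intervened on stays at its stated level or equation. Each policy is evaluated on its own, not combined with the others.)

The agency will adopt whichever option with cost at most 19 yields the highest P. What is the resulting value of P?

Policy A (G − 43):
  G = 94 − 43 = 51
  N = 65
  W = 106
  P = 88 + 6·51 − 3·65 − 6·106 = -437
Policy B (G − 21):
  G = 94 − 21 = 73
  N = 65
  W = 106
  P = 88 + 6·73 − 3·65 − 6·106 = -305
Policy C (G := 104, W − 38):
  G = 104
  N = 65
  W = 106 − 38 = 68
  P = 88 + 6·104 − 3·65 − 6·68 = 109
Comparing — Policy A: P=-437, Policy B: P=-305, Policy C: P=109. Highest is 109 (Policy C).

109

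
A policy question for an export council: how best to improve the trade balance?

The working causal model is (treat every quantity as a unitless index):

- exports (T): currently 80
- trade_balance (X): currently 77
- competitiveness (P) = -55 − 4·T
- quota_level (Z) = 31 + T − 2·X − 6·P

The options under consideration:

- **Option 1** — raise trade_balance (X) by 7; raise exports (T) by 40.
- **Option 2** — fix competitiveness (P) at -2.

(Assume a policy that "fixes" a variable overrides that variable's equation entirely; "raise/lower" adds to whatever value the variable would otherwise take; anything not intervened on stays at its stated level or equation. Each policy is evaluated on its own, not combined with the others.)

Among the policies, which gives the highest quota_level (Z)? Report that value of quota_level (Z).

3193

Option 1 (X + 7, T + 40):
  T = 80 + 40 = 120
  X = 77 + 7 = 84
  P = -55 − 4·120 = -535
  Z = 31 + 120 − 2·84 − 6·(-535) = 3193
Option 2 (P := -2):
  T = 80
  X = 77
  P = -2
  Z = 31 + 80 − 2·77 − 6·(-2) = -31
Comparing — Option 1: Z=3193, Option 2: Z=-31. Highest is 3193 (Option 1).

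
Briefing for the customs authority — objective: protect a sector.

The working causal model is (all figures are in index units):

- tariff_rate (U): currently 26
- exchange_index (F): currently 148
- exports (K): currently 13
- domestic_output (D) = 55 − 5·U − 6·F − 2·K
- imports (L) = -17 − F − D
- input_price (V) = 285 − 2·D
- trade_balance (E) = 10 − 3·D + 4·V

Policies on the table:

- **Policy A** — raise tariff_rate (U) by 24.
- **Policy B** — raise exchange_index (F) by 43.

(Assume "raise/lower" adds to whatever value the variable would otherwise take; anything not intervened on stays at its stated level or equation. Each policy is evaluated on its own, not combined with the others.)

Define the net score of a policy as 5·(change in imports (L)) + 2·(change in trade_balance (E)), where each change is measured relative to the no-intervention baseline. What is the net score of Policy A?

3240

Baseline:
  U = 26
  F = 148
  K = 13
  D = 55 − 5·26 − 6·148 − 2·13 = -989
  L = -17 − 148 − (-989) = 824
  V = 285 − 2·(-989) = 2263
  E = 10 − 3·(-989) + 4·2263 = 12029
Policy A (U + 24):
  U = 26 + 24 = 50
  F = 148
  K = 13
  D = 55 − 5·50 − 6·148 − 2·13 = -1109
  L = -17 − 148 − (-1109) = 944
  V = 285 − 2·(-1109) = 2503
  E = 10 − 3·(-1109) + 4·2503 = 13349
ΔL = 944 − 824 = 120; ΔE = 13349 − 12029 = 1320
Score = 5·120 + 2·1320 = 3240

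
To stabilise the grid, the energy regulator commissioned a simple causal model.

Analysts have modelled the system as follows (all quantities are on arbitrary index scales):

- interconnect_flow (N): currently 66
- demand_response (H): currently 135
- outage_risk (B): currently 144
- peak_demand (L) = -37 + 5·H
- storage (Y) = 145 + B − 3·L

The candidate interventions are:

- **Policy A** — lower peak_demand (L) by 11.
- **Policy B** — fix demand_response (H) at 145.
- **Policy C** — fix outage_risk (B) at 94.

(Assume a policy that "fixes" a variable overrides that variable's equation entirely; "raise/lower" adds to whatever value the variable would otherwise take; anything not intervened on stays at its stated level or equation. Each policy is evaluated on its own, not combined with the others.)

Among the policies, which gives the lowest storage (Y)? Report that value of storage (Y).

Policy A (L − 11):
  H = 135
  B = 144
  L = -37 + 5·135 (−11 from intervention) = 627
  Y = 145 + 144 − 3·627 = -1592
Policy B (H := 145):
  H = 145
  B = 144
  L = -37 + 5·145 = 688
  Y = 145 + 144 − 3·688 = -1775
Policy C (B := 94):
  H = 135
  B = 94
  L = -37 + 5·135 = 638
  Y = 145 + 94 − 3·638 = -1675
Comparing — Policy A: Y=-1592, Policy B: Y=-1775, Policy C: Y=-1675. Lowest is -1775 (Policy B).

-1775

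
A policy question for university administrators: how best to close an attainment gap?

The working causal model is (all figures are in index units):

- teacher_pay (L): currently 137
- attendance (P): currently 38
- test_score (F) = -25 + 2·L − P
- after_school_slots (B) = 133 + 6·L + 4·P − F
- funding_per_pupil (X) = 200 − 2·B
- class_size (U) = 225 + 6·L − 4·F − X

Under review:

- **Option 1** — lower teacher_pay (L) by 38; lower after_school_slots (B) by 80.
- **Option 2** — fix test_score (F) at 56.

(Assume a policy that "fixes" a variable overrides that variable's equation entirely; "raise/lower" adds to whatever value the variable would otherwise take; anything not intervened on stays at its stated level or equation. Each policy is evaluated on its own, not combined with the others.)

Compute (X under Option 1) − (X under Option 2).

Option 1 (L − 38, B − 80):
  L = 137 − 38 = 99
  P = 38
  F = -25 + 2·99 − 38 = 135
  B = 133 + 6·99 + 4·38 − 135 (−80 from intervention) = 664
  X = 200 − 2·664 = -1128
Option 2 (F := 56):
  L = 137
  P = 38
  F = 56
  B = 133 + 6·137 + 4·38 − 56 = 1051
  X = 200 − 2·1051 = -1902
X: -1128 − (-1902) = 774

774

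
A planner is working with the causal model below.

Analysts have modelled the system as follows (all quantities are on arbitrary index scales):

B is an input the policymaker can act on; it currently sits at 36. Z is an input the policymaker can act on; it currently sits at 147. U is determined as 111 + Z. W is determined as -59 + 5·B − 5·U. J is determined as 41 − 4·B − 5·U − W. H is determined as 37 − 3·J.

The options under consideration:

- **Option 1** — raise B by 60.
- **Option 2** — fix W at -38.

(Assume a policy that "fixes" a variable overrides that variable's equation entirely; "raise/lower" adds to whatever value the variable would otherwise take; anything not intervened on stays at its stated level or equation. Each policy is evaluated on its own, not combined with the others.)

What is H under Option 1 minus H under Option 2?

Option 1 (B + 60):
  B = 36 + 60 = 96
  Z = 147
  U = 111 + 147 = 258
  W = -59 + 5·96 − 5·258 = -869
  J = 41 − 4·96 − 5·258 − (-869) = -764
  H = 37 − 3·(-764) = 2329
Option 2 (W := -38):
  B = 36
  Z = 147
  U = 111 + 147 = 258
  W = -38
  J = 41 − 4·36 − 5·258 − (-38) = -1355
  H = 37 − 3·(-1355) = 4102
H: 2329 − 4102 = -1773

-1773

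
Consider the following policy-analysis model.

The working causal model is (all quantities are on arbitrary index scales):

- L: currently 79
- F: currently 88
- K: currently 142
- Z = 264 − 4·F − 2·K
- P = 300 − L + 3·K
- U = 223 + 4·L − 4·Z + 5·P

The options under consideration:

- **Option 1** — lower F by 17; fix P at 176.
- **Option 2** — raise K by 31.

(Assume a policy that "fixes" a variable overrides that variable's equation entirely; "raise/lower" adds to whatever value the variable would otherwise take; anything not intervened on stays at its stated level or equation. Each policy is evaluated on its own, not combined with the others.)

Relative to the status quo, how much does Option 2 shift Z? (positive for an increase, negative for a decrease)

Baseline:
  F = 88
  K = 142
  Z = 264 − 4·88 − 2·142 = -372
Option 2 (K + 31):
  F = 88
  K = 142 + 31 = 173
  Z = 264 − 4·88 − 2·173 = -434
Change in Z: -434 − (-372) = -62

-62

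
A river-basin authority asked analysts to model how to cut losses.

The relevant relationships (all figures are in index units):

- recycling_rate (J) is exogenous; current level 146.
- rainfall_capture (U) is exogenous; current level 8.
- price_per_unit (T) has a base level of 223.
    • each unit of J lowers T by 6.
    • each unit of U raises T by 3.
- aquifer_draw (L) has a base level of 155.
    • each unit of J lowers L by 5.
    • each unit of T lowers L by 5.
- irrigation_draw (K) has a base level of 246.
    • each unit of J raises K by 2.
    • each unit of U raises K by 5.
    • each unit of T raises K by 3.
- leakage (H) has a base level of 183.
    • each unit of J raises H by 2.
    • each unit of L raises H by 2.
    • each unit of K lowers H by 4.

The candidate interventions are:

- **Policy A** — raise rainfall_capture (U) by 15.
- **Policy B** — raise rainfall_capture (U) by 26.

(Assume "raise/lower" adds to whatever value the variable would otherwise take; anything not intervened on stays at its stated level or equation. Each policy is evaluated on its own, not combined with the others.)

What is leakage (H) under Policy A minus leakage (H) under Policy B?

Policy A (U + 15):
  J = 146
  U = 8 + 15 = 23
  T = 223 − 6·146 + 3·23 = -584
  L = 155 − 5·146 − 5·(-584) = 2345
  K = 246 + 2·146 + 5·23 + 3·(-584) = -1099
  H = 183 + 2·146 + 2·2345 − 4·(-1099) = 9561
Policy B (U + 26):
  J = 146
  U = 8 + 26 = 34
  T = 223 − 6·146 + 3·34 = -551
  L = 155 − 5·146 − 5·(-551) = 2180
  K = 246 + 2·146 + 5·34 + 3·(-551) = -945
  H = 183 + 2·146 + 2·2180 − 4·(-945) = 8615
H: 9561 − 8615 = 946

946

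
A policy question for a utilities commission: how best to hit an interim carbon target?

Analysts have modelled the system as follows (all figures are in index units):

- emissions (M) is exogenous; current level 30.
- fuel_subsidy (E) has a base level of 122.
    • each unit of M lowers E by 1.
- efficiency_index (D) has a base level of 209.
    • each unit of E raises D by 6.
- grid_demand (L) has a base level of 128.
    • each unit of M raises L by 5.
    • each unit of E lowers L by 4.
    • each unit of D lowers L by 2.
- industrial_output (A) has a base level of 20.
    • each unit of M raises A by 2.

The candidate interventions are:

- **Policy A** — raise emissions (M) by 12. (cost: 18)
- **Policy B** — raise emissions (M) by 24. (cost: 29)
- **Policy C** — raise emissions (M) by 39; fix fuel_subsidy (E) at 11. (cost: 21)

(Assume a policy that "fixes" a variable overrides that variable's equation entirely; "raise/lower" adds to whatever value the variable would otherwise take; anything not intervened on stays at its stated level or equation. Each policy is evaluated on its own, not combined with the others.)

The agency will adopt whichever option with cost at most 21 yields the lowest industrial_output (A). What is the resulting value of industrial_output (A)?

104

Policy A (M + 12):
  M = 30 + 12 = 42
  A = 20 + 2·42 = 104
Policy C (M + 39, E := 11):
  M = 30 + 39 = 69
  A = 20 + 2·69 = 158
Comparing — Policy A: A=104, Policy C: A=158. Lowest is 104 (Policy A).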